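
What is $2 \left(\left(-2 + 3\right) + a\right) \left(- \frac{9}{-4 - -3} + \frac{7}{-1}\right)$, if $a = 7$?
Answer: $32$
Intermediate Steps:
$2 \left(\left(-2 + 3\right) + a\right) \left(- \frac{9}{-4 - -3} + \frac{7}{-1}\right) = 2 \left(\left(-2 + 3\right) + 7\right) \left(- \frac{9}{-4 - -3} + \frac{7}{-1}\right) = 2 \left(1 + 7\right) \left(- \frac{9}{-4 + 3} + 7 \left(-1\right)\right) = 2 \cdot 8 \left(- \frac{9}{-1} - 7\right) = 16 \left(\left(-9\right) \left(-1\right) - 7\right) = 16 \left(9 - 7\right) = 16 \cdot 2 = 32$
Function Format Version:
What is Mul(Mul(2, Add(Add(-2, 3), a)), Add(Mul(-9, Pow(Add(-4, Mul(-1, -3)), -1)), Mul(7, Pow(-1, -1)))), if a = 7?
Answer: 32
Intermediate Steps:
Mul(Mul(2, Add(Add(-2, 3), a)), Add(Mul(-9, Pow(Add(-4, Mul(-1, -3)), -1)), Mul(7, Pow(-1, -1)))) = Mul(Mul(2, Add(Add(-2, 3), 7)), Add(Mul(-9, Pow(Add(-4, Mul(-1, -3)), -1)), Mul(7, Pow(-1, -1)))) = Mul(Mul(2, Add(1, 7)), Add(Mul(-9, Pow(Add(-4, 3), -1)), Mul(7, -1))) = Mul(Mul(2, 8), Add(Mul(-9, Pow(-1, -1)), -7)) = Mul(16, Add(Mul(-9, -1), -7)) = Mul(16, Add(9, -7)) = Mul(16, 2) = 32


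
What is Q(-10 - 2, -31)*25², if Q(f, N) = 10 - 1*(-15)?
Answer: 15625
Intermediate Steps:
Q(f, N) = 25 (Q(f, N) = 10 + 15 = 25)
Q(-10 - 2, -31)*25² = 25*25² = 25*625 = 15625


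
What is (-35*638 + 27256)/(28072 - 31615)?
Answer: -1642/1181 ≈ -1.3903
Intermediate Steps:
(-35*638 + 27256)/(28072 - 31615) = (-22330 + 27256)/(-3543) = 4926*(-1/3543) = -1642/1181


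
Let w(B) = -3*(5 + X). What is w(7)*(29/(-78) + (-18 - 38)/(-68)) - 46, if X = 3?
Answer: -12562/221 ≈ -56.842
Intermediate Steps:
w(B) = -24 (w(B) = -3*(5 + 3) = -3*8 = -24)
w(7)*(29/(-78) + (-18 - 38)/(-68)) - 46 = -24*(29/(-78) + (-18 - 38)/(-68)) - 46 = -24*(29*(-1/78) - 56*(-1/68)) - 46 = -24*(-29/78 + 14/17) - 46 = -24*599/1326 - 46 = -2396/221 - 46 = -12562/221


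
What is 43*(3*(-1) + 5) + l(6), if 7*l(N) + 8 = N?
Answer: 600/7 ≈ 85.714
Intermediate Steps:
l(N) = -8/7 + N/7
43*(3*(-1) + 5) + l(6) = 43*(3*(-1) + 5) + (-8/7 + (⅐)*6) = 43*(-3 + 5) + (-8/7 + 6/7) = 43*2 - 2/7 = 86 - 2/7 = 600/7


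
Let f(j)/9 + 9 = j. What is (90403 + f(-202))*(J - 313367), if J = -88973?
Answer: -35608699360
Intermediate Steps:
f(j) = -81 + 9*j
(90403 + f(-202))*(J - 313367) = (90403 + (-81 + 9*(-202)))*(-88973 - 313367) = (90403 + (-81 - 1818))*(-402340) = (90403 - 1899)*(-402340) = 88504*(-402340) = -35608699360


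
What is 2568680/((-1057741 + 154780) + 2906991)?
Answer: 256868/200403 ≈ 1.2818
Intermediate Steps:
2568680/((-1057741 + 154780) + 2906991) = 2568680/(-902961 + 2906991) = 2568680/2004030 = 2568680*(1/2004030) = 256868/200403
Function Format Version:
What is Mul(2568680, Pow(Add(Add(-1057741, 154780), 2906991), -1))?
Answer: Rational(256868, 200403) ≈ 1.2818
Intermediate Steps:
Mul(2568680, Pow(Add(Add(-1057741, 154780), 2906991), -1)) = Mul(2568680, Pow(Add(-902961, 2906991), -1)) = Mul(2568680, Pow(2004030, -1)) = Mul(2568680, Rational(1, 2004030)) = Rational(256868, 200403)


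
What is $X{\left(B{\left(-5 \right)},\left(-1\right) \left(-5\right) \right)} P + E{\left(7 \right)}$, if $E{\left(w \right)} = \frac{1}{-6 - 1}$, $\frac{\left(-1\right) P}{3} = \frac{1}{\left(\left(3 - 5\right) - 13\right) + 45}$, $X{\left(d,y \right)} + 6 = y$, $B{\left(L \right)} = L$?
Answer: $- \frac{3}{70} \approx -0.042857$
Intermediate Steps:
$X{\left(d,y \right)} = -6 + y$
$P = - \frac{1}{10}$ ($P = - \frac{3}{\left(\left(3 - 5\right) - 13\right) + 45} = - \frac{3}{\left(-2 - 13\right) + 45} = - \frac{3}{-15 + 45} = - \frac{3}{30} = \left(-3\right) \frac{1}{30} = - \frac{1}{10} \approx -0.1$)
$E{\left(w \right)} = - \frac{1}{7}$ ($E{\left(w \right)} = \frac{1}{-7} = - \frac{1}{7}$)
$X{\left(B{\left(-5 \right)},\left(-1\right) \left(-5\right) \right)} P + E{\left(7 \right)} = \left(-6 - -5\right) \left(- \frac{1}{10}\right) - \frac{1}{7} = \left(-6 + 5\right) \left(- \frac{1}{10}\right) - \frac{1}{7} = \left(-1\right) \left(- \frac{1}{10}\right) - \frac{1}{7} = \frac{1}{10} - \frac{1}{7} = - \frac{3}{70}$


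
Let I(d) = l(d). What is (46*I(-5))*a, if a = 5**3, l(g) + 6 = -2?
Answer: -46000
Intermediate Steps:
l(g) = -8 (l(g) = -6 - 2 = -8)
a = 125
I(d) = -8
(46*I(-5))*a = (46*(-8))*125 = -368*125 = -46000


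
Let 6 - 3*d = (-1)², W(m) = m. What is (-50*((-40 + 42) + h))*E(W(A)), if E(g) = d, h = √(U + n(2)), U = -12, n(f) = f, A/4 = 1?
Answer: -500/3 - 250*I*√10/3 ≈ -166.67 - 263.52*I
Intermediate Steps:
A = 4 (A = 4*1 = 4)
h = I*√10 (h = √(-12 + 2) = √(-10) = I*√10 ≈ 3.1623*I)
d = 5/3 (d = 2 - ⅓*(-1)² = 2 - ⅓*1 = 2 - ⅓ = 5/3 ≈ 1.6667)
E(g) = 5/3
(-50*((-40 + 42) + h))*E(W(A)) = -50*((-40 + 42) + I*√10)*(5/3) = -50*(2 + I*√10)*(5/3) = (-100 - 50*I*√10)*(5/3) = -500/3 - 250*I*√10/3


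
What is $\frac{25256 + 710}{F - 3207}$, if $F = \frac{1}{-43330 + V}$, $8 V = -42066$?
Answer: $- \frac{5046569998}{623290075} \approx -8.0967$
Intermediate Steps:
$V = - \frac{21033}{4}$ ($V = \frac{1}{8} \left(-42066\right) = - \frac{21033}{4} \approx -5258.3$)
$F = - \frac{4}{194353}$ ($F = \frac{1}{-43330 - \frac{21033}{4}} = \frac{1}{- \frac{194353}{4}} = - \frac{4}{194353} \approx -2.0581 \cdot 10^{-5}$)
$\frac{25256 + 710}{F - 3207} = \frac{25256 + 710}{- \frac{4}{194353} - 3207} = \frac{25966}{- \frac{623290075}{194353}} = 25966 \left(- \frac{194353}{623290075}\right) = - \frac{5046569998}{623290075}$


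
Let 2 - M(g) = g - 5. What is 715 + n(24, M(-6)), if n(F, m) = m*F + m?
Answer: 1040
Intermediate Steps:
M(g) = 7 - g (M(g) = 2 - (g - 5) = 2 - (-5 + g) = 2 + (5 - g) = 7 - g)
n(F, m) = m + F*m (n(F, m) = F*m + m = m + F*m)
715 + n(24, M(-6)) = 715 + (7 - 1*(-6))*(1 + 24) = 715 + (7 + 6)*25 = 715 + 13*25 = 715 + 325 = 1040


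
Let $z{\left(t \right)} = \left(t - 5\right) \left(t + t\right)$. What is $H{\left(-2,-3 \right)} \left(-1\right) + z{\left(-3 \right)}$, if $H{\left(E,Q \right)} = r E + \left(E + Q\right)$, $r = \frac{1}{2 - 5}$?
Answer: $\frac{157}{3} \approx 52.333$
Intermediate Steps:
$z{\left(t \right)} = 2 t \left(-5 + t\right)$ ($z{\left(t \right)} = \left(-5 + t\right) 2 t = 2 t \left(-5 + t\right)$)
$r = - \frac{1}{3}$ ($r = \frac{1}{-3} = - \frac{1}{3} \approx -0.33333$)
$H{\left(E,Q \right)} = Q + \frac{2 E}{3}$ ($H{\left(E,Q \right)} = - \frac{E}{3} + \left(E + Q\right) = Q + \frac{2 E}{3}$)
$H{\left(-2,-3 \right)} \left(-1\right) + z{\left(-3 \right)} = \left(-3 + \frac{2}{3} \left(-2\right)\right) \left(-1\right) + 2 \left(-3\right) \left(-5 - 3\right) = \left(-3 - \frac{4}{3}\right) \left(-1\right) + 2 \left(-3\right) \left(-8\right) = \left(- \frac{13}{3}\right) \left(-1\right) + 48 = \frac{13}{3} + 48 = \frac{157}{3}$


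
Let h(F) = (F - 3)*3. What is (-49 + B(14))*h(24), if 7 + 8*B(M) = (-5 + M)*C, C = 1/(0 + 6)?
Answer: -50085/16 ≈ -3130.3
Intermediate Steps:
h(F) = -9 + 3*F (h(F) = (-3 + F)*3 = -9 + 3*F)
C = ⅙ (C = 1/6 = ⅙ ≈ 0.16667)
B(M) = -47/48 + M/48 (B(M) = -7/8 + ((-5 + M)*(⅙))/8 = -7/8 + (-⅚ + M/6)/8 = -7/8 + (-5/48 + M/48) = -47/48 + M/48)
(-49 + B(14))*h(24) = (-49 + (-47/48 + (1/48)*14))*(-9 + 3*24) = (-49 + (-47/48 + 7/24))*(-9 + 72) = (-49 - 11/16)*63 = -795/16*63 = -50085/16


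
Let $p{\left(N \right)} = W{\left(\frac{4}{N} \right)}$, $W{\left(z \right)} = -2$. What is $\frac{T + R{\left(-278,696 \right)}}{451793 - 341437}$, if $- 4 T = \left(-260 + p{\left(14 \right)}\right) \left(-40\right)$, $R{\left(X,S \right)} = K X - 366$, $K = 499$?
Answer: $- \frac{35427}{27589} \approx -1.2841$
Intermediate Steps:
$p{\left(N \right)} = -2$
$R{\left(X,S \right)} = -366 + 499 X$ ($R{\left(X,S \right)} = 499 X - 366 = -366 + 499 X$)
$T = -2620$ ($T = - \frac{\left(-260 - 2\right) \left(-40\right)}{4} = - \frac{\left(-262\right) \left(-40\right)}{4} = \left(- \frac{1}{4}\right) 10480 = -2620$)
$\frac{T + R{\left(-278,696 \right)}}{451793 - 341437} = \frac{-2620 + \left(-366 + 499 \left(-278\right)\right)}{451793 - 341437} = \frac{-2620 - 139088}{110356} = \left(-2620 - 139088\right) \frac{1}{110356} = \left(-141708\right) \frac{1}{110356} = - \frac{35427}{27589}$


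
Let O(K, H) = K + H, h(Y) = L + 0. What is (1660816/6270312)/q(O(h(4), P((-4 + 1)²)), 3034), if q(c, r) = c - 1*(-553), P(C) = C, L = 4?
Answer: 103801/221812287 ≈ 0.00046797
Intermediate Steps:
h(Y) = 4 (h(Y) = 4 + 0 = 4)
O(K, H) = H + K
q(c, r) = 553 + c (q(c, r) = c + 553 = 553 + c)
(1660816/6270312)/q(O(h(4), P((-4 + 1)²)), 3034) = (1660816/6270312)/(553 + ((-4 + 1)² + 4)) = (1660816*(1/6270312))/(553 + ((-3)² + 4)) = 207602/(783789*(553 + (9 + 4))) = 207602/(783789*(553 + 13)) = (207602/783789)/566 = (207602/783789)*(1/566) = 103801/221812287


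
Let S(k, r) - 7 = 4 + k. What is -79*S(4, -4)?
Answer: -1185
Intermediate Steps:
S(k, r) = 11 + k (S(k, r) = 7 + (4 + k) = 11 + k)
-79*S(4, -4) = -79*(11 + 4) = -79*15 = -1185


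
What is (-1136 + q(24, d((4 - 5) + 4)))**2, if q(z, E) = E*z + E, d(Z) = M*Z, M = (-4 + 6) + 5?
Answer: 373321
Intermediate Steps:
M = 7 (M = 2 + 5 = 7)
d(Z) = 7*Z
q(z, E) = E + E*z
(-1136 + q(24, d((4 - 5) + 4)))**2 = (-1136 + (7*((4 - 5) + 4))*(1 + 24))**2 = (-1136 + (7*(-1 + 4))*25)**2 = (-1136 + (7*3)*25)**2 = (-1136 + 21*25)**2 = (-1136 + 525)**2 = (-611)**2 = 373321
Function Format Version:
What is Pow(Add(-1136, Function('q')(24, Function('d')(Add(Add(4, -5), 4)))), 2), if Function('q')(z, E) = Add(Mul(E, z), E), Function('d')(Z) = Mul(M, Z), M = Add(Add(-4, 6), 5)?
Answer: 373321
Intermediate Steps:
M = 7 (M = Add(2, 5) = 7)
Function('d')(Z) = Mul(7, Z)
Function('q')(z, E) = Add(E, Mul(E, z))
Pow(Add(-1136, Function('q')(24, Function('d')(Add(Add(4, -5), 4)))), 2) = Pow(Add(-1136, Mul(Mul(7, Add(Add(4, -5), 4)), Add(1, 24))), 2) = Pow(Add(-1136, Mul(Mul(7, Add(-1, 4)), 25)), 2) = Pow(Add(-1136, Mul(Mul(7, 3), 25)), 2) = Pow(Add(-1136, Mul(21, 25)), 2) = Pow(Add(-1136, 525), 2) = Pow(-611, 2) = 373321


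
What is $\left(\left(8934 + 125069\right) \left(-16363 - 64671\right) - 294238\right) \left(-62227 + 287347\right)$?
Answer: $-2444599092700800$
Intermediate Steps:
$\left(\left(8934 + 125069\right) \left(-16363 - 64671\right) - 294238\right) \left(-62227 + 287347\right) = \left(134003 \left(-81034\right) - 294238\right) 225120 = \left(-10858799102 - 294238\right) 225120 = \left(-10859093340\right) 225120 = -2444599092700800$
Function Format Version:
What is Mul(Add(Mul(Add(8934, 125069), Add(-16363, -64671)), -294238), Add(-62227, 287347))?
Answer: -2444599092700800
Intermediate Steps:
Mul(Add(Mul(Add(8934, 125069), Add(-16363, -64671)), -294238), Add(-62227, 287347)) = Mul(Add(Mul(134003, -81034), -294238), 225120) = Mul(Add(-10858799102, -294238), 225120) = Mul(-10859093340, 225120) = -2444599092700800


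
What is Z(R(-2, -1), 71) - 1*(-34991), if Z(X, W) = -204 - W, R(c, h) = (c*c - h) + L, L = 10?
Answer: 34716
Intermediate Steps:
R(c, h) = 10 + c**2 - h (R(c, h) = (c*c - h) + 10 = (c**2 - h) + 10 = 10 + c**2 - h)
Z(R(-2, -1), 71) - 1*(-34991) = (-204 - 1*71) - 1*(-34991) = (-204 - 71) + 34991 = -275 + 34991 = 34716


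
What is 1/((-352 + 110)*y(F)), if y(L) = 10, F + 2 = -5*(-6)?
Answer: -1/2420 ≈ -0.00041322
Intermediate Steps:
F = 28 (F = -2 - 5*(-6) = -2 + 30 = 28)
1/((-352 + 110)*y(F)) = 1/((-352 + 110)*10) = (⅒)/(-242) = -1/242*⅒ = -1/2420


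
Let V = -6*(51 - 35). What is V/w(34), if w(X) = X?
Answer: -48/17 ≈ -2.8235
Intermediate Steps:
V = -96 (V = -6*16 = -96)
V/w(34) = -96/34 = -96*1/34 = -48/17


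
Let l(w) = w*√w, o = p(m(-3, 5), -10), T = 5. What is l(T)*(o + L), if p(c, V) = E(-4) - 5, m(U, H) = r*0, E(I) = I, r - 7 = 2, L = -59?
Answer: -340*√5 ≈ -760.26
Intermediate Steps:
r = 9 (r = 7 + 2 = 9)
m(U, H) = 0 (m(U, H) = 9*0 = 0)
p(c, V) = -9 (p(c, V) = -4 - 5 = -9)
o = -9
l(w) = w^(3/2)
l(T)*(o + L) = 5^(3/2)*(-9 - 59) = (5*√5)*(-68) = -340*√5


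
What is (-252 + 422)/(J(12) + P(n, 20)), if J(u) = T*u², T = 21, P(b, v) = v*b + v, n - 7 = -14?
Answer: 85/1452 ≈ 0.058540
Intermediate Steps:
n = -7 (n = 7 - 14 = -7)
P(b, v) = v + b*v (P(b, v) = b*v + v = v + b*v)
J(u) = 21*u²
(-252 + 422)/(J(12) + P(n, 20)) = (-252 + 422)/(21*12² + 20*(1 - 7)) = 170/(21*144 + 20*(-6)) = 170/(3024 - 120) = 170/2904 = 170*(1/2904) = 85/1452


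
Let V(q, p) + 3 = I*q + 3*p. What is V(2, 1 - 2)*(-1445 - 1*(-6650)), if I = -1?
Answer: -41640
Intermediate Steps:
V(q, p) = -3 - q + 3*p (V(q, p) = -3 + (-q + 3*p) = -3 - q + 3*p)
V(2, 1 - 2)*(-1445 - 1*(-6650)) = (-3 - 1*2 + 3*(1 - 2))*(-1445 - 1*(-6650)) = (-3 - 2 + 3*(-1))*(-1445 + 6650) = (-3 - 2 - 3)*5205 = -8*5205 = -41640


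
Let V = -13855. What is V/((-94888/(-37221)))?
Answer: -515696955/94888 ≈ -5434.8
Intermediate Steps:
V/((-94888/(-37221))) = -13855/((-94888/(-37221))) = -13855/((-94888*(-1/37221))) = -13855/94888/37221 = -13855*37221/94888 = -515696955/94888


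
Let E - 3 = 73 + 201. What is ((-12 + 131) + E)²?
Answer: 156816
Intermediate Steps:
E = 277 (E = 3 + (73 + 201) = 3 + 274 = 277)
((-12 + 131) + E)² = ((-12 + 131) + 277)² = (119 + 277)² = 396² = 156816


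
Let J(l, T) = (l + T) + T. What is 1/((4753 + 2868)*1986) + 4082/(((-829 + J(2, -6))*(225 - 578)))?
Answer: 61782615259/4482578172102 ≈ 0.013783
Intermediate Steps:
J(l, T) = l + 2*T (J(l, T) = (T + l) + T = l + 2*T)
1/((4753 + 2868)*1986) + 4082/(((-829 + J(2, -6))*(225 - 578))) = 1/((4753 + 2868)*1986) + 4082/(((-829 + (2 + 2*(-6)))*(225 - 578))) = (1/1986)/7621 + 4082/(((-829 + (2 - 12))*(-353))) = (1/7621)*(1/1986) + 4082/(((-829 - 10)*(-353))) = 1/15135306 + 4082/((-839*(-353))) = 1/15135306 + 4082/296167 = 61782615259/4482578172102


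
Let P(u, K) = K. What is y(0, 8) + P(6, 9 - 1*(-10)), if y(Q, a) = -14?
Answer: 5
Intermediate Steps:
y(0, 8) + P(6, 9 - 1*(-10)) = -14 + (9 - 1*(-10)) = -14 + (9 + 10) = -14 + 19 = 5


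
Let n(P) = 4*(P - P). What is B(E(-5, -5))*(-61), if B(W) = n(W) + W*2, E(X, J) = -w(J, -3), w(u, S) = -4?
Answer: -488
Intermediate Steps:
n(P) = 0 (n(P) = 4*0 = 0)
E(X, J) = 4 (E(X, J) = -1*(-4) = 4)
B(W) = 2*W (B(W) = 0 + W*2 = 0 + 2*W = 2*W)
B(E(-5, -5))*(-61) = (2*4)*(-61) = 8*(-61) = -488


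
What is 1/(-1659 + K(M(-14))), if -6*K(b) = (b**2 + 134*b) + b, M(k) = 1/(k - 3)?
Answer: -867/1437206 ≈ -0.00060325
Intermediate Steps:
M(k) = 1/(-3 + k)
K(b) = -45*b/2 - b**2/6 (K(b) = -((b**2 + 134*b) + b)/6 = -(b**2 + 135*b)/6 = -45*b/2 - b**2/6)
1/(-1659 + K(M(-14))) = 1/(-1659 - (135 + 1/(-3 - 14))/(6*(-3 - 14))) = 1/(-1659 - 1/6*(135 + 1/(-17))/(-17)) = 1/(-1659 - 1/6*(-1/17)*(135 - 1/17)) = 1/(-1659 - 1/6*(-1/17)*2294/17) = 1/(-1659 + 1147/867) = 1/(-1437206/867) = -867/1437206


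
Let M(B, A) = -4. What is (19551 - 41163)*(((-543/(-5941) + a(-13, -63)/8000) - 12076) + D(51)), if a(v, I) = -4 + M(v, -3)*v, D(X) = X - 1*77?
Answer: 194230835160831/742625 ≈ 2.6155e+8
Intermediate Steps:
D(X) = -77 + X (D(X) = X - 77 = -77 + X)
a(v, I) = -4 - 4*v
(19551 - 41163)*(((-543/(-5941) + a(-13, -63)/8000) - 12076) + D(51)) = (19551 - 41163)*(((-543/(-5941) + (-4 - 4*(-13))/8000) - 12076) + (-77 + 51)) = -21612*(((-543*(-1/5941) + (-4 + 52)*(1/8000)) - 12076) - 26) = -21612*(((543/5941 + 48*(1/8000)) - 12076) - 26) = -21612*(((543/5941 + 3/500) - 12076) - 26) = -21612*((289323/2970500 - 12076) - 26) = -21612*(-35871468677/2970500 - 26) = -21612*(-35948701677/2970500) = 194230835160831/742625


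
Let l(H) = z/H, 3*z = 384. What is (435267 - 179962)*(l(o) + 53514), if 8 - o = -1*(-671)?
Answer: 9058133064470/663 ≈ 1.3662e+10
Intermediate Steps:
z = 128 (z = (1/3)*384 = 128)
o = -663 (o = 8 - (-1)*(-671) = 8 - 1*671 = 8 - 671 = -663)
l(H) = 128/H
(435267 - 179962)*(l(o) + 53514) = (435267 - 179962)*(128/(-663) + 53514) = 255305*(128*(-1/663) + 53514) = 255305*(-128/663 + 53514) = 255305*(35479654/663) = 9058133064470/663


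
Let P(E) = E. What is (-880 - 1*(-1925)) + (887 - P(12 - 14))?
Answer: 1934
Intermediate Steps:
(-880 - 1*(-1925)) + (887 - P(12 - 14)) = (-880 - 1*(-1925)) + (887 - (12 - 14)) = (-880 + 1925) + (887 - 1*(-2)) = 1045 + (887 + 2) = 1045 + 889 = 1934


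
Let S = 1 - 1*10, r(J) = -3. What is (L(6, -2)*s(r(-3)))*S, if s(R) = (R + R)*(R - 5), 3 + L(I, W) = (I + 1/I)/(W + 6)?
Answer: 630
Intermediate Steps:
L(I, W) = -3 + (I + 1/I)/(6 + W) (L(I, W) = -3 + (I + 1/I)/(W + 6) = -3 + (I + 1/I)/(6 + W))
s(R) = 2*R*(-5 + R) (s(R) = (2*R)*(-5 + R) = 2*R*(-5 + R))
S = -9 (S = 1 - 10 = -9)
(L(6, -2)*s(r(-3)))*S = (((1 + 6**2 - 18*6 - 3*6*(-2))/(6*(6 - 2)))*(2*(-3)*(-5 - 3)))*(-9) = (((1/6)*(1 + 36 - 108 + 36)/4)*(2*(-3)*(-8)))*(-9) = (((1/6)*(1/4)*(-35))*48)*(-9) = -35/24*48*(-9) = -70*(-9) = 630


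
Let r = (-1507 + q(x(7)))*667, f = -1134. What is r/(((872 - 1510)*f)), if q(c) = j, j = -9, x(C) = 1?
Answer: -8717/6237 ≈ -1.3976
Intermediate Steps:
q(c) = -9
r = -1011172 (r = (-1507 - 9)*667 = -1516*667 = -1011172)
r/(((872 - 1510)*f)) = -1011172*(-1/(1134*(872 - 1510))) = -1011172/((-638*(-1134))) = -1011172/723492 = -1011172*1/723492 = -8717/6237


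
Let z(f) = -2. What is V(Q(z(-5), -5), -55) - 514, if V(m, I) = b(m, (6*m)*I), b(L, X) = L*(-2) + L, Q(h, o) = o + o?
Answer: -504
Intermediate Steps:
Q(h, o) = 2*o
b(L, X) = -L (b(L, X) = -2*L + L = -L)
V(m, I) = -m
V(Q(z(-5), -5), -55) - 514 = -2*(-5) - 514 = -1*(-10) - 514 = 10 - 514 = -504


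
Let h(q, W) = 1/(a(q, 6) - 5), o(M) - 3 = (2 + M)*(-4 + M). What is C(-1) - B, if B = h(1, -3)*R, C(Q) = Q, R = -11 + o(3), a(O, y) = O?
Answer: -17/4 ≈ -4.2500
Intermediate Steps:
o(M) = 3 + (-4 + M)*(2 + M) (o(M) = 3 + (2 + M)*(-4 + M) = 3 + (-4 + M)*(2 + M))
R = -13 (R = -11 + (-5 + 3² - 2*3) = -11 + (-5 + 9 - 6) = -11 - 2 = -13)
h(q, W) = 1/(-5 + q) (h(q, W) = 1/(q - 5) = 1/(-5 + q))
B = 13/4 (B = -13/(-5 + 1) = -13/(-4) = -¼*(-13) = 13/4 ≈ 3.2500)
C(-1) - B = -1 - 1*13/4 = -1 - 13/4 = -17/4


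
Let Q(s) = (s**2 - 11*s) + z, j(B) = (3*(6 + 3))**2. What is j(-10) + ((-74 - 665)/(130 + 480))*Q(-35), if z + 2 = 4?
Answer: -373289/305 ≈ -1223.9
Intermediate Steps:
z = 2 (z = -2 + 4 = 2)
j(B) = 729 (j(B) = (3*9)**2 = 27**2 = 729)
Q(s) = 2 + s**2 - 11*s (Q(s) = (s**2 - 11*s) + 2 = 2 + s**2 - 11*s)
j(-10) + ((-74 - 665)/(130 + 480))*Q(-35) = 729 + ((-74 - 665)/(130 + 480))*(2 + (-35)**2 - 11*(-35)) = 729 + (-739/610)*(2 + 1225 + 385) = 729 - 739*1/610*1612 = 729 - 739/610*1612 = 729 - 595634/305 = -373289/305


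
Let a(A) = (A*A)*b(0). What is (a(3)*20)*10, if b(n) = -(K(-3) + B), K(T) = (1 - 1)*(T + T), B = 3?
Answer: -5400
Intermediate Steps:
K(T) = 0 (K(T) = 0*(2*T) = 0)
b(n) = -3 (b(n) = -(0 + 3) = -1*3 = -3)
a(A) = -3*A² (a(A) = (A*A)*(-3) = A²*(-3) = -3*A²)
(a(3)*20)*10 = (-3*3²*20)*10 = (-3*9*20)*10 = -27*20*10 = -540*10 = -5400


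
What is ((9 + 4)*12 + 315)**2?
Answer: 221841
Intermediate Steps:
((9 + 4)*12 + 315)**2 = (13*12 + 315)**2 = (156 + 315)**2 = 471**2 = 221841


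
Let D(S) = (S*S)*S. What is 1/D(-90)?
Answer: -1/729000 ≈ -1.3717e-6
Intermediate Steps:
D(S) = S**3 (D(S) = S**2*S = S**3)
1/D(-90) = 1/((-90)**3) = 1/(-729000) = -1/729000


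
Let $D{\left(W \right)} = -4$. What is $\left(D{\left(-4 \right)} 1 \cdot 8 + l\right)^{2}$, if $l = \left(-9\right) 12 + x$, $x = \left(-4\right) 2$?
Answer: $21904$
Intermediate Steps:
$x = -8$
$l = -116$ ($l = \left(-9\right) 12 - 8 = -108 - 8 = -116$)
$\left(D{\left(-4 \right)} 1 \cdot 8 + l\right)^{2} = \left(\left(-4\right) 1 \cdot 8 - 116\right)^{2} = \left(\left(-4\right) 8 - 116\right)^{2} = \left(-32 - 116\right)^{2} = \left(-148\right)^{2} = 21904$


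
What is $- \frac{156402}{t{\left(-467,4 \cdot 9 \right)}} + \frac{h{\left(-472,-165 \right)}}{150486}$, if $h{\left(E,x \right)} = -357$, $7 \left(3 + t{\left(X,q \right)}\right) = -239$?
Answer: $\frac{980679088}{232895} \approx 4210.8$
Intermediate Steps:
$t{\left(X,q \right)} = - \frac{260}{7}$ ($t{\left(X,q \right)} = -3 + \frac{1}{7} \left(-239\right) = -3 - \frac{239}{7} = - \frac{260}{7}$)
$- \frac{156402}{t{\left(-467,4 \cdot 9 \right)}} + \frac{h{\left(-472,-165 \right)}}{150486} = - \frac{156402}{- \frac{260}{7}} - \frac{357}{150486} = \left(-156402\right) \left(- \frac{7}{260}\right) - \frac{17}{7166} = \frac{547407}{130} - \frac{17}{7166} = \frac{980679088}{232895}$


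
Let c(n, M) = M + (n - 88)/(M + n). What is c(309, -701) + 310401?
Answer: 121402179/392 ≈ 3.0970e+5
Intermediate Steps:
c(n, M) = M + (-88 + n)/(M + n)
c(309, -701) + 310401 = (-88 + 309 + (-701)² - 701*309)/(-701 + 309) + 310401 = (-88 + 309 + 491401 - 216609)/(-392) + 310401 = -1/392*275013 + 310401 = -275013/392 + 310401 = 121402179/392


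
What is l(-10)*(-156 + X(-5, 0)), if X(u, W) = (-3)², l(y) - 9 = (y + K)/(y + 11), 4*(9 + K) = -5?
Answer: 6615/4 ≈ 1653.8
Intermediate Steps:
K = -41/4 (K = -9 + (¼)*(-5) = -9 - 5/4 = -41/4 ≈ -10.250)
l(y) = 9 + (-41/4 + y)/(11 + y) (l(y) = 9 + (y - 41/4)/(y + 11) = 9 + (-41/4 + y)/(11 + y))
X(u, W) = 9
l(-10)*(-156 + X(-5, 0)) = (5*(71 + 8*(-10))/(4*(11 - 10)))*(-156 + 9) = ((5/4)*(71 - 80)/1)*(-147) = ((5/4)*1*(-9))*(-147) = -45/4*(-147) = 6615/4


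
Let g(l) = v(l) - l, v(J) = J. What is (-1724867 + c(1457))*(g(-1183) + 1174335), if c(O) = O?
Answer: -2023860682350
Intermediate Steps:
g(l) = 0 (g(l) = l - l = 0)
(-1724867 + c(1457))*(g(-1183) + 1174335) = (-1724867 + 1457)*(0 + 1174335) = -1723410*1174335 = -2023860682350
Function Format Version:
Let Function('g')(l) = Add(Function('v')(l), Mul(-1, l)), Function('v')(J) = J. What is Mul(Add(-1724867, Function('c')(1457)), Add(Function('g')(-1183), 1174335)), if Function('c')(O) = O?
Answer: -2023860682350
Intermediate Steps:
Function('g')(l) = 0 (Function('g')(l) = Add(l, Mul(-1, l)) = 0)
Mul(Add(-1724867, Function('c')(1457)), Add(Function('g')(-1183), 1174335)) = Mul(Add(-1724867, 1457), Add(0, 1174335)) = Mul(-1723410, 1174335) = -2023860682350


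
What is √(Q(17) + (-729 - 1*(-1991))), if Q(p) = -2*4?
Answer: √1254 ≈ 35.412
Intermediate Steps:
Q(p) = -8
√(Q(17) + (-729 - 1*(-1991))) = √(-8 + (-729 - 1*(-1991))) = √(-8 + (-729 + 1991)) = √(-8 + 1262) = √1254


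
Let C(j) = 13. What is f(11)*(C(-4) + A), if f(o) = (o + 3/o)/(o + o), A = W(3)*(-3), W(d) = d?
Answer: 248/121 ≈ 2.0496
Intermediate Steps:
A = -9 (A = 3*(-3) = -9)
f(o) = (o + 3/o)/(2*o) (f(o) = (o + 3/o)/((2*o)) = (o + 3/o)*(1/(2*o)) = (o + 3/o)/(2*o))
f(11)*(C(-4) + A) = ((1/2)*(3 + 11**2)/11**2)*(13 - 9) = ((1/2)*(1/121)*(3 + 121))*4 = ((1/2)*(1/121)*124)*4 = (62/121)*4 = 248/121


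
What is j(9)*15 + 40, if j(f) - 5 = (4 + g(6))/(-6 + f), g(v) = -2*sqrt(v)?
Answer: 135 - 10*sqrt(6) ≈ 110.51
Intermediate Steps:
j(f) = 5 + (4 - 2*sqrt(6))/(-6 + f)
j(9)*15 + 40 = ((-26 - 2*sqrt(6) + 5*9)/(-6 + 9))*15 + 40 = ((-26 - 2*sqrt(6) + 45)/3)*15 + 40 = ((19 - 2*sqrt(6))/3)*15 + 40 = (19/3 - 2*sqrt(6)/3)*15 + 40 = (95 - 10*sqrt(6)) + 40 = 135 - 10*sqrt(6)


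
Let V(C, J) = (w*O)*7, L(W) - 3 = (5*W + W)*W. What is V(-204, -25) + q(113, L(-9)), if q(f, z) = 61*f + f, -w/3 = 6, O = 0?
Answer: 7006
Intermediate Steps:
w = -18 (w = -3*6 = -18)
L(W) = 3 + 6*W**2 (L(W) = 3 + (5*W + W)*W = 3 + (6*W)*W = 3 + 6*W**2)
q(f, z) = 62*f
V(C, J) = 0 (V(C, J) = -18*0*7 = 0*7 = 0)
V(-204, -25) + q(113, L(-9)) = 0 + 62*113 = 0 + 7006 = 7006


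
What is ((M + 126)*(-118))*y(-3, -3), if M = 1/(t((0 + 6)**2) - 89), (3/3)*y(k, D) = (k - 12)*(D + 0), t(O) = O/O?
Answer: -29435985/44 ≈ -6.6900e+5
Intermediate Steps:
t(O) = 1
y(k, D) = D*(-12 + k) (y(k, D) = (k - 12)*(D + 0) = (-12 + k)*D = D*(-12 + k))
M = -1/88 (M = 1/(1 - 89) = 1/(-88) = -1/88 ≈ -0.011364)
((M + 126)*(-118))*y(-3, -3) = ((-1/88 + 126)*(-118))*(-3*(-12 - 3)) = ((11087/88)*(-118))*(-3*(-15)) = -654133/44*45 = -29435985/44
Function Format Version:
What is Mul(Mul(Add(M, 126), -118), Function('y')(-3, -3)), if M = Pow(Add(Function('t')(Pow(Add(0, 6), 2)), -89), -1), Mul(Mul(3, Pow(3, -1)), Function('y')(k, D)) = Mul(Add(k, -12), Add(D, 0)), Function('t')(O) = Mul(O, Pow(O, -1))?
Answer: Rational(-29435985, 44) ≈ -6.6900e+5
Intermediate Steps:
Function('t')(O) = 1
Function('y')(k, D) = Mul(D, Add(-12, k)) (Function('y')(k, D) = Mul(Add(k, -12), Add(D, 0)) = Mul(Add(-12, k), D) = Mul(D, Add(-12, k)))
M = Rational(-1, 88) (M = Pow(Add(1, -89), -1) = Pow(-88, -1) = Rational(-1, 88) ≈ -0.011364)
Mul(Mul(Add(M, 126), -118), Function('y')(-3, -3)) = Mul(Mul(Add(Rational(-1, 88), 126), -118), Mul(-3, Add(-12, -3))) = Mul(Mul(Rational(11087, 88), -118), Mul(-3, -15)) = Mul(Rational(-654133, 44), 45) = Rational(-29435985, 44)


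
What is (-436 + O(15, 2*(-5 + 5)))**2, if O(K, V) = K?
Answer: 177241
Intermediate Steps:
(-436 + O(15, 2*(-5 + 5)))**2 = (-436 + 15)**2 = (-421)**2 = 177241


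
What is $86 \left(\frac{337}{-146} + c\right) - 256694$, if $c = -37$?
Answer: $- \frac{18985439}{73} \approx -2.6007 \cdot 10^{5}$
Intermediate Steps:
$86 \left(\frac{337}{-146} + c\right) - 256694 = 86 \left(\frac{337}{-146} - 37\right) - 256694 = 86 \left(337 \left(- \frac{1}{146}\right) - 37\right) - 256694 = 86 \left(- \frac{337}{146} - 37\right) - 256694 = 86 \left(- \frac{5739}{146}\right) - 256694 = - \frac{246777}{73} - 256694 = - \frac{18985439}{73}$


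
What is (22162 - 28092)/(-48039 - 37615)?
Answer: 2965/42827 ≈ 0.069232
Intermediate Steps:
(22162 - 28092)/(-48039 - 37615) = -5930/(-85654) = -5930*(-1/85654) = 2965/42827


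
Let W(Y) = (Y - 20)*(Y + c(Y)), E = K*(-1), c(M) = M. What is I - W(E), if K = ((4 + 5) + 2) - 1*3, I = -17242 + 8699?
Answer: -8991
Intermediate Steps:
I = -8543
K = 8 (K = (9 + 2) - 3 = 11 - 3 = 8)
E = -8 (E = 8*(-1) = -8)
W(Y) = 2*Y*(-20 + Y) (W(Y) = (Y - 20)*(Y + Y) = (-20 + Y)*(2*Y) = 2*Y*(-20 + Y))
I - W(E) = -8543 - 2*(-8)*(-20 - 8) = -8543 - 2*(-8)*(-28) = -8543 - 1*448 = -8543 - 448 = -8991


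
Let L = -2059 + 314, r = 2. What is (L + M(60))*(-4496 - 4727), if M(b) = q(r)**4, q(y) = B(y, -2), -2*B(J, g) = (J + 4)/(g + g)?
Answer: 4119351497/256 ≈ 1.6091e+7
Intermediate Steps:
B(J, g) = -(4 + J)/(4*g) (B(J, g) = -(J + 4)/(2*(g + g)) = -(4 + J)/(2*(2*g)) = -(4 + J)*1/(2*g)/2 = -(4 + J)/(4*g))
q(y) = 1/2 + y/8 (q(y) = (1/4)*(-4 - y)/(-2) = (1/4)*(-1/2)*(-4 - y) = 1/2 + y/8)
M(b) = 81/256 (M(b) = (1/2 + (1/8)*2)**4 = (1/2 + 1/4)**4 = (3/4)**4 = 81/256)
L = -1745
(L + M(60))*(-4496 - 4727) = (-1745 + 81/256)*(-4496 - 4727) = -446639/256*(-9223) = 4119351497/256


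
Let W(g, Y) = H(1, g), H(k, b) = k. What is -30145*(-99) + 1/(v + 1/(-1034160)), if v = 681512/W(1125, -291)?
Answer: 2103350871879051405/704792449919 ≈ 2.9844e+6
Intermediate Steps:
W(g, Y) = 1
v = 681512 (v = 681512/1 = 681512*1 = 681512)
-30145*(-99) + 1/(v + 1/(-1034160)) = -30145*(-99) + 1/(681512 + 1/(-1034160)) = 2984355 + 1/(681512 - 1/1034160) = 2984355 + 1/(704792449919/1034160) = 2984355 + 1034160/704792449919 = 2103350871879051405/704792449919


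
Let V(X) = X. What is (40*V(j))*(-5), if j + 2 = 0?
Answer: 400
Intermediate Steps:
j = -2 (j = -2 + 0 = -2)
(40*V(j))*(-5) = (40*(-2))*(-5) = -80*(-5) = 400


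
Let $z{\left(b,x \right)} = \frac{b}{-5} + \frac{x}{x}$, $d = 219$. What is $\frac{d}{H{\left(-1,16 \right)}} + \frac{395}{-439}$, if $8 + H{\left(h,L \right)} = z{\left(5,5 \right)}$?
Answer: $- \frac{99301}{3512} \approx -28.275$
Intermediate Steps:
$z{\left(b,x \right)} = 1 - \frac{b}{5}$ ($z{\left(b,x \right)} = b \left(- \frac{1}{5}\right) + 1 = - \frac{b}{5} + 1 = 1 - \frac{b}{5}$)
$H{\left(h,L \right)} = -8$ ($H{\left(h,L \right)} = -8 + \left(1 - 1\right) = -8 + 0 = -8$)
$\frac{d}{H{\left(-1,16 \right)}} + \frac{395}{-439} = \frac{219}{-8} + \frac{395}{-439} = 219 \left(- \frac{1}{8}\right) + 395 \left(- \frac{1}{439}\right) = - \frac{219}{8} - \frac{395}{439} = - \frac{99301}{3512}$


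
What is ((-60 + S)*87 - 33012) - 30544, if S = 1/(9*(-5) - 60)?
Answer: -2407189/35 ≈ -68777.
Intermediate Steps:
S = -1/105 (S = 1/(-45 - 60) = 1/(-105) = -1/105 ≈ -0.0095238)
((-60 + S)*87 - 33012) - 30544 = ((-60 - 1/105)*87 - 33012) - 30544 = (-6301/105*87 - 33012) - 30544 = (-182729/35 - 33012) - 30544 = -1338149/35 - 30544 = -2407189/35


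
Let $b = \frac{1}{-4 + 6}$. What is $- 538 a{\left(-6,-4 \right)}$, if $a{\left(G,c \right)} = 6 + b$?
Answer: $-3497$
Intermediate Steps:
$b = \frac{1}{2} \approx 0.5$
$a{\left(G,c \right)} = \frac{13}{2}$ ($a{\left(G,c \right)} = 6 + \frac{1}{2} = \frac{13}{2}$)
$- 538 a{\left(-6,-4 \right)} = \left(-538\right) \frac{13}{2} = -3497$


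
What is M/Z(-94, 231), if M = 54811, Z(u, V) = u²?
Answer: 54811/8836 ≈ 6.2031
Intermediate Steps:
M/Z(-94, 231) = 54811/((-94)²) = 54811/8836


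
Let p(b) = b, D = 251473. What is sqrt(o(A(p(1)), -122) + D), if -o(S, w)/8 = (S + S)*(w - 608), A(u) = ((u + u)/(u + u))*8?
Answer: sqrt(344913) ≈ 587.29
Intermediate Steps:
A(u) = 8 (A(u) = ((2*u)/((2*u)))*8 = ((2*u)*(1/(2*u)))*8 = 1*8 = 8)
o(S, w) = -16*S*(-608 + w) (o(S, w) = -8*(S + S)*(w - 608) = -8*2*S*(-608 + w) = -16*S*(-608 + w))
sqrt(o(A(p(1)), -122) + D) = sqrt(16*8*(608 - 1*(-122)) + 251473) = sqrt(16*8*(608 + 122) + 251473) = sqrt(16*8*730 + 251473) = sqrt(93440 + 251473) = sqrt(344913)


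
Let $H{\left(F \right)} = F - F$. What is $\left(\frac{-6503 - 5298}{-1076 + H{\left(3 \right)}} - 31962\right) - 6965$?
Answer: $- \frac{41873651}{1076} \approx -38916.0$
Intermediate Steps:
$H{\left(F \right)} = 0$
$\left(\frac{-6503 - 5298}{-1076 + H{\left(3 \right)}} - 31962\right) - 6965 = \left(\frac{-6503 - 5298}{-1076 + 0} - 31962\right) - 6965 = \left(- \frac{11801}{-1076} - 31962\right) - 6965 = \left(\left(-11801\right) \left(- \frac{1}{1076}\right) - 31962\right) - 6965 = \left(\frac{11801}{1076} - 31962\right) - 6965 = - \frac{34379311}{1076} - 6965 = - \frac{41873651}{1076}$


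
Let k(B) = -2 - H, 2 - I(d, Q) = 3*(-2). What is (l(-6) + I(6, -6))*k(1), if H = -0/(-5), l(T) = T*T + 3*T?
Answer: -52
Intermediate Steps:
l(T) = T² + 3*T
I(d, Q) = 8 (I(d, Q) = 2 - 3*(-2) = 2 - 1*(-6) = 2 + 6 = 8)
H = 0 (H = -0*(-1)/5 = -1*0 = 0)
k(B) = -2 (k(B) = -2 - 1*0 = -2 + 0 = -2)
(l(-6) + I(6, -6))*k(1) = (-6*(3 - 6) + 8)*(-2) = (-6*(-3) + 8)*(-2) = (18 + 8)*(-2) = 26*(-2) = -52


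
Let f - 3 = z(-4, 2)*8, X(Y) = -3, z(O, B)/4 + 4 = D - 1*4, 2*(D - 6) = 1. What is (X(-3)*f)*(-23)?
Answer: -3105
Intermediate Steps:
D = 13/2 (D = 6 + (½)*1 = 6 + ½ = 13/2 ≈ 6.5000)
z(O, B) = -6 (z(O, B) = -16 + 4*(13/2 - 1*4) = -16 + 4*(13/2 - 4) = -16 + 4*(5/2) = -16 + 10 = -6)
f = -45 (f = 3 - 6*8 = 3 - 48 = -45)
(X(-3)*f)*(-23) = -3*(-45)*(-23) = 135*(-23) = -3105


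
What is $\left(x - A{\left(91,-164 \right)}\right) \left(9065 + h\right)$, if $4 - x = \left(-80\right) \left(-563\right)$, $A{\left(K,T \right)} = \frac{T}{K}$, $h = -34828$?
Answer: $\frac{105579659456}{91} \approx 1.1602 \cdot 10^{9}$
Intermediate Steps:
$x = -45036$ ($x = 4 - \left(-80\right) \left(-563\right) = 4 - 45040 = -45036$)
$\left(x - A{\left(91,-164 \right)}\right) \left(9065 + h\right) = \left(-45036 - - \frac{164}{91}\right) \left(9065 - 34828\right) = \left(-45036 - \left(-164\right) \frac{1}{91}\right) \left(-25763\right) = \left(-45036 - - \frac{164}{91}\right) \left(-25763\right) = \left(-45036 + \frac{164}{91}\right) \left(-25763\right) = \left(- \frac{4098112}{91}\right) \left(-25763\right) = \frac{105579659456}{91}$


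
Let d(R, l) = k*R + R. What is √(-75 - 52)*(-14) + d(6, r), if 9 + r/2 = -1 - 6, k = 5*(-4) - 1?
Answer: -120 - 14*I*√127 ≈ -120.0 - 157.77*I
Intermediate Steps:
k = -21 (k = -20 - 1 = -21)
r = -32 (r = -18 + 2*(-1 - 6) = -18 + 2*(-7) = -18 - 14 = -32)
d(R, l) = -20*R (d(R, l) = -21*R + R = -20*R)
√(-75 - 52)*(-14) + d(6, r) = √(-75 - 52)*(-14) - 20*6 = √(-127)*(-14) - 120 = (I*√127)*(-14) - 120 = -14*I*√127 - 120 = -120 - 14*I*√127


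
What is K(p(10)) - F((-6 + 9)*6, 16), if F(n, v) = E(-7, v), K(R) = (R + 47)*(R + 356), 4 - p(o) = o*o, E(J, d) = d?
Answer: -12756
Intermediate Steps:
p(o) = 4 - o**2 (p(o) = 4 - o*o = 4 - o**2)
K(R) = (47 + R)*(356 + R)
F(n, v) = v
K(p(10)) - F((-6 + 9)*6, 16) = (16732 + (4 - 1*10**2)**2 + 403*(4 - 1*10**2)) - 1*16 = (16732 + (4 - 1*100)**2 + 403*(4 - 1*100)) - 16 = (16732 + (4 - 100)**2 + 403*(4 - 100)) - 16 = (16732 + (-96)**2 + 403*(-96)) - 16 = (16732 + 9216 - 38688) - 16 = -12740 - 16 = -12756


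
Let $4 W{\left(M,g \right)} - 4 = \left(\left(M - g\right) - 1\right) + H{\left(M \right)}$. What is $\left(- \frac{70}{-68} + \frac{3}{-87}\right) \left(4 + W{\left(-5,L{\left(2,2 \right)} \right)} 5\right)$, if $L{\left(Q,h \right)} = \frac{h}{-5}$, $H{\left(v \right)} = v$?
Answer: $- \frac{981}{232} \approx -4.2284$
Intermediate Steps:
$L{\left(Q,h \right)} = - \frac{h}{5}$ ($L{\left(Q,h \right)} = h \left(- \frac{1}{5}\right) = - \frac{h}{5}$)
$W{\left(M,g \right)} = \frac{3}{4} + \frac{M}{2} - \frac{g}{4}$ ($W{\left(M,g \right)} = 1 + \frac{\left(\left(M - g\right) - 1\right) + M}{4} = 1 + \frac{\left(-1 + M - g\right) + M}{4} = 1 + \frac{-1 - g + 2 M}{4} = 1 - \left(\frac{1}{4} - \frac{M}{2} + \frac{g}{4}\right) = \frac{3}{4} + \frac{M}{2} - \frac{g}{4}$)
$\left(- \frac{70}{-68} + \frac{3}{-87}\right) \left(4 + W{\left(-5,L{\left(2,2 \right)} \right)} 5\right) = \left(- \frac{70}{-68} + \frac{3}{-87}\right) \left(4 + \left(\frac{3}{4} + \frac{1}{2} \left(-5\right) - \frac{\left(- \frac{1}{5}\right) 2}{4}\right) 5\right) = \left(\left(-70\right) \left(- \frac{1}{68}\right) + 3 \left(- \frac{1}{87}\right)\right) \left(4 + \left(\frac{3}{4} - \frac{5}{2} - - \frac{1}{10}\right) 5\right) = \left(\frac{35}{34} - \frac{1}{29}\right) \left(4 + \left(\frac{3}{4} - \frac{5}{2} + \frac{1}{10}\right) 5\right) = \frac{981 \left(4 - \frac{33}{4}\right)}{986} = \frac{981}{986} \left(- \frac{17}{4}\right) = - \frac{981}{232}$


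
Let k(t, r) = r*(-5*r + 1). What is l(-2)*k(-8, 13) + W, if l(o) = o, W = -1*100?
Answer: 1564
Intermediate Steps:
W = -100
k(t, r) = r*(1 - 5*r)
l(-2)*k(-8, 13) + W = -26*(1 - 5*13) - 100 = -26*(1 - 65) - 100 = -26*(-64) - 100 = -2*(-832) - 100 = 1664 - 100 = 1564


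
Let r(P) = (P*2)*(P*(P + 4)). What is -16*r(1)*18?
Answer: -2880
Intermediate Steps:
r(P) = 2*P**2*(4 + P) (r(P) = (2*P)*(P*(4 + P)) = 2*P**2*(4 + P))
-16*r(1)*18 = -32*1**2*(4 + 1)*18 = -32*5*18 = -16*10*18 = -160*18 = -2880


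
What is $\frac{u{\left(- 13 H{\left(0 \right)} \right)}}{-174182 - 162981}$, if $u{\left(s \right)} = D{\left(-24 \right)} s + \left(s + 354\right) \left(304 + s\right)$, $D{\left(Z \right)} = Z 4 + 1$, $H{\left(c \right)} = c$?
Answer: $- \frac{107616}{337163} \approx -0.31918$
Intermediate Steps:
$D{\left(Z \right)} = 1 + 4 Z$ ($D{\left(Z \right)} = 4 Z + 1 = 1 + 4 Z$)
$u{\left(s \right)} = - 95 s + \left(304 + s\right) \left(354 + s\right)$ ($u{\left(s \right)} = \left(1 + 4 \left(-24\right)\right) s + \left(s + 354\right) \left(304 + s\right) = \left(1 - 96\right) s + \left(354 + s\right) \left(304 + s\right) = - 95 s + \left(304 + s\right) \left(354 + s\right)$)
$\frac{u{\left(- 13 H{\left(0 \right)} \right)}}{-174182 - 162981} = \frac{107616 + \left(\left(-13\right) 0\right)^{2} + 563 \left(\left(-13\right) 0\right)}{-174182 - 162981} = \frac{107616 + 0^{2} + 563 \cdot 0}{-337163} = \left(107616 + 0 + 0\right) \left(- \frac{1}{337163}\right) = 107616 \left(- \frac{1}{337163}\right) = - \frac{107616}{337163}$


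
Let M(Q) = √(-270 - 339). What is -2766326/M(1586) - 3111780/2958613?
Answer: -444540/422659 + 2766326*I*√609/609 ≈ -1.0518 + 1.121e+5*I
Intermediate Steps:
M(Q) = I*√609 (M(Q) = √(-609) = I*√609)
-2766326/M(1586) - 3111780/2958613 = -2766326*(-I*√609/609) - 3111780/2958613 = -(-2766326)*I*√609/609 - 3111780*1/2958613 = 2766326*I*√609/609 - 444540/422659 = -444540/422659 + 2766326*I*√609/609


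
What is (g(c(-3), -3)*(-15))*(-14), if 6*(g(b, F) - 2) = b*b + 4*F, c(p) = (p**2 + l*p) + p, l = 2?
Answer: 0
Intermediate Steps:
c(p) = p**2 + 3*p (c(p) = (p**2 + 2*p) + p = p**2 + 3*p)
g(b, F) = 2 + b**2/6 + 2*F/3 (g(b, F) = 2 + (b*b + 4*F)/6 = 2 + (b**2 + 4*F)/6 = 2 + (b**2/6 + 2*F/3) = 2 + b**2/6 + 2*F/3)
(g(c(-3), -3)*(-15))*(-14) = ((2 + (-3*(3 - 3))**2/6 + (2/3)*(-3))*(-15))*(-14) = ((2 + (-3*0)**2/6 - 2)*(-15))*(-14) = ((2 + (1/6)*0**2 - 2)*(-15))*(-14) = ((2 + (1/6)*0 - 2)*(-15))*(-14) = ((2 + 0 - 2)*(-15))*(-14) = (0*(-15))*(-14) = 0*(-14) = 0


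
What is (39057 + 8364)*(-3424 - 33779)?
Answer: -1764203463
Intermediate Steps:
(39057 + 8364)*(-3424 - 33779) = 47421*(-37203) = -1764203463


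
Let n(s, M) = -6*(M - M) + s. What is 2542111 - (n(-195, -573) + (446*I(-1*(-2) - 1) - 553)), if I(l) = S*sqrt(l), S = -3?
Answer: 2544197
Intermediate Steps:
n(s, M) = s (n(s, M) = -6*0 + s = 0 + s = s)
I(l) = -3*sqrt(l)
2542111 - (n(-195, -573) + (446*I(-1*(-2) - 1) - 553)) = 2542111 - (-195 + (446*(-3*sqrt(-1*(-2) - 1)) - 553)) = 2542111 - (-195 + (446*(-3*sqrt(2 - 1)) - 553)) = 2542111 - (-195 + (446*(-3*sqrt(1)) - 553)) = 2542111 - (-195 + (446*(-3*1) - 553)) = 2542111 - (-195 + (446*(-3) - 553)) = 2542111 - (-195 + (-1338 - 553)) = 2542111 - (-195 - 1891) = 2542111 - 1*(-2086) = 2542111 + 2086 = 2544197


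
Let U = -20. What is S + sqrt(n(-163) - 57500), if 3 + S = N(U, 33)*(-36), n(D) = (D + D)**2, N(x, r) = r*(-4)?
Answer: 4749 + 2*sqrt(12194) ≈ 4969.9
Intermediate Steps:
N(x, r) = -4*r
n(D) = 4*D**2 (n(D) = (2*D)**2 = 4*D**2)
S = 4749 (S = -3 - 4*33*(-36) = -3 - 132*(-36) = -3 + 4752 = 4749)
S + sqrt(n(-163) - 57500) = 4749 + sqrt(4*(-163)**2 - 57500) = 4749 + sqrt(4*26569 - 57500) = 4749 + sqrt(106276 - 57500) = 4749 + sqrt(48776) = 4749 + 2*sqrt(12194)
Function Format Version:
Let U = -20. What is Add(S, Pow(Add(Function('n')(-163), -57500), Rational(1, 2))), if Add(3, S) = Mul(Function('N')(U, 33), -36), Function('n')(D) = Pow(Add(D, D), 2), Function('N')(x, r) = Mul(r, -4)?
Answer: Add(4749, Mul(2, Pow(12194, Rational(1, 2)))) ≈ 4969.9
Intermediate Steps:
Function('N')(x, r) = Mul(-4, r)
Function('n')(D) = Mul(4, Pow(D, 2)) (Function('n')(D) = Pow(Mul(2, D), 2) = Mul(4, Pow(D, 2)))
S = 4749 (S = Add(-3, Mul(Mul(-4, 33), -36)) = Add(-3, Mul(-132, -36)) = Add(-3, 4752) = 4749)
Add(S, Pow(Add(Function('n')(-163), -57500), Rational(1, 2))) = Add(4749, Pow(Add(Mul(4, Pow(-163, 2)), -57500), Rational(1, 2))) = Add(4749, Pow(Add(Mul(4, 26569), -57500), Rational(1, 2))) = Add(4749, Pow(Add(106276, -57500), Rational(1, 2))) = Add(4749, Pow(48776, Rational(1, 2))) = Add(4749, Mul(2, Pow(12194, Rational(1, 2))))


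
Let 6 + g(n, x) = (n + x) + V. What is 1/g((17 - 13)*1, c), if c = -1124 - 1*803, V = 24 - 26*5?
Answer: -1/2035 ≈ -0.00049140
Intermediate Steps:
V = -106 (V = 24 - 130 = -106)
c = -1927 (c = -1124 - 803 = -1927)
g(n, x) = -112 + n + x (g(n, x) = -6 + ((n + x) - 106) = -6 + (-106 + n + x) = -112 + n + x)
1/g((17 - 13)*1, c) = 1/(-112 + (17 - 13)*1 - 1927) = 1/(-112 + 4*1 - 1927) = 1/(-112 + 4 - 1927) = 1/(-2035) = -1/2035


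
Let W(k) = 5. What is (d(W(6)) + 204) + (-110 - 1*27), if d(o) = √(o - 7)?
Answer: 67 + I*√2 ≈ 67.0 + 1.4142*I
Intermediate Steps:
d(o) = √(-7 + o)
(d(W(6)) + 204) + (-110 - 1*27) = (√(-7 + 5) + 204) + (-110 - 1*27) = (√(-2) + 204) + (-110 - 27) = (I*√2 + 204) - 137 = (204 + I*√2) - 137 = 67 + I*√2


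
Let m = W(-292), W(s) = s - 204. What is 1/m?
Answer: -1/496 ≈ -0.0020161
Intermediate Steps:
W(s) = -204 + s
m = -496 (m = -204 - 292 = -496)
1/m = 1/(-496) = -1/496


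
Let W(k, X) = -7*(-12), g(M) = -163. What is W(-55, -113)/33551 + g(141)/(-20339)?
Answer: 1025327/97484827 ≈ 0.010518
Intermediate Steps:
W(k, X) = 84
W(-55, -113)/33551 + g(141)/(-20339) = 84/33551 - 163/(-20339) = 84*(1/33551) - 163*(-1/20339) = 12/4793 + 163/20339 = 1025327/97484827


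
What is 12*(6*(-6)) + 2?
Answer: -430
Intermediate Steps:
12*(6*(-6)) + 2 = 12*(-36) + 2 = -432 + 2 = -430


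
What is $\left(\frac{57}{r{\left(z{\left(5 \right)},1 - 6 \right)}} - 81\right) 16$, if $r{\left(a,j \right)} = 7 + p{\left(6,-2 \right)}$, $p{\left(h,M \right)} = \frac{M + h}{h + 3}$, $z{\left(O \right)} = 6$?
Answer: $- \frac{78624}{67} \approx -1173.5$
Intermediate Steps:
$p{\left(h,M \right)} = \frac{M + h}{3 + h}$
$r{\left(a,j \right)} = \frac{67}{9}$ ($r{\left(a,j \right)} = 7 + \frac{-2 + 6}{3 + 6} = 7 + \frac{1}{9} \cdot 4 = 7 + \frac{4}{9} = \frac{67}{9}$)
$\left(\frac{57}{r{\left(z{\left(5 \right)},1 - 6 \right)}} - 81\right) 16 = \left(\frac{57}{\frac{67}{9}} - 81\right) 16 = \left(57 \cdot \frac{9}{67} - 81\right) 16 = \left(\frac{513}{67} - 81\right) 16 = \left(- \frac{4914}{67}\right) 16 = - \frac{78624}{67}$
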